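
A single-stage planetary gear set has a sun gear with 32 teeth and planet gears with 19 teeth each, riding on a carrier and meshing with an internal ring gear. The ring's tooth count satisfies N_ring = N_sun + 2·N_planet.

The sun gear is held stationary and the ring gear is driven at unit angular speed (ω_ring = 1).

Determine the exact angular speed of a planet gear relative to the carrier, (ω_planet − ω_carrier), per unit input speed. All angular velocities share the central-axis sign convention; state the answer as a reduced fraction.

N_ring = 32 + 2·19 = 70
32(ω_s−ω_c) = −70(ω_r−ω_c),  ω_s=0, ω_r=1
32(0−ω_c) = −70(1−ω_c)  ⇒  102ω_c = 70  ⇒  ω_c = 35/51
sun–planet: 32·(0−35/51) = −19·(ω_p−ω_c)  ⇒  ω_p−ω_c = −(32/19)·(-35/51) = 1120/969

1120/969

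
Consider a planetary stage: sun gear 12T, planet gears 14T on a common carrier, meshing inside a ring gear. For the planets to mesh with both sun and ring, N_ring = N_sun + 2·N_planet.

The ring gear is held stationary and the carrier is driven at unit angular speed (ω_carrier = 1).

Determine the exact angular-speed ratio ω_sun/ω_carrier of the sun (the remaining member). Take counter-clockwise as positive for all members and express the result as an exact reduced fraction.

N_ring = 12 + 2·14 = 40
12(ω_s−ω_c) = −40(ω_r−ω_c),  ω_r=0, ω_c=1
ω_s = 1 − (40/12)(0−1) = 13/3
ω_s/ω_c = 13/3

13/3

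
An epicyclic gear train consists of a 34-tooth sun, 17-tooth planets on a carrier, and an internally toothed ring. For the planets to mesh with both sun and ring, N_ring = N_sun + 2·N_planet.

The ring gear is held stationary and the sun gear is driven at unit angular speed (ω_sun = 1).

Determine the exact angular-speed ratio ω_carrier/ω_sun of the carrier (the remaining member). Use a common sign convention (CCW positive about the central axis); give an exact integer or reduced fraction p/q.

1/3

N_ring = 34 + 2·17 = 68
34(ω_s−ω_c) = −68(ω_r−ω_c),  ω_r=0, ω_s=1
34(1−ω_c) = −68(0−ω_c)  ⇒  102ω_c = 34  ⇒  ω_c = 1/3
ω_c/ω_s = 1/3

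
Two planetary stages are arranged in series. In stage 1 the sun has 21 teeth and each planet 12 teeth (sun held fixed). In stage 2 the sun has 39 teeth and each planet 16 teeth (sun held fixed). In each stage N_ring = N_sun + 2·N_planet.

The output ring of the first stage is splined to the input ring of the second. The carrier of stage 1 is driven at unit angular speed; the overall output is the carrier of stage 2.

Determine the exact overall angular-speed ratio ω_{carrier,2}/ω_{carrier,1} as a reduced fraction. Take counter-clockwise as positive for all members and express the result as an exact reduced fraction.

71/75

Stage 1: N_ring = 21 + 2·12 = 45
Stage 1: 21(ω_s−ω_c) = −45(ω_r−ω_c),  ω_s=0, ω_c=1
Stage 1: ω_r = 1 − (21/45)(0−1) = 22/15
  ⇒ ω_r¹/ω_c¹ = 22/15
Stage 2: N_ring = 39 + 2·16 = 71
Stage 2: 39(ω_s−ω_c) = −71(ω_r−ω_c),  ω_s=0, ω_r=1
Stage 2: 39(0−ω_c) = −71(1−ω_c)  ⇒  110ω_c = 71  ⇒  ω_c = 71/110
  ⇒ ω_c²/ω_r² = 71/110
Coupling ω_r² = ω_r¹ ⇒ overall = 22/15 × 71/110 = 71/75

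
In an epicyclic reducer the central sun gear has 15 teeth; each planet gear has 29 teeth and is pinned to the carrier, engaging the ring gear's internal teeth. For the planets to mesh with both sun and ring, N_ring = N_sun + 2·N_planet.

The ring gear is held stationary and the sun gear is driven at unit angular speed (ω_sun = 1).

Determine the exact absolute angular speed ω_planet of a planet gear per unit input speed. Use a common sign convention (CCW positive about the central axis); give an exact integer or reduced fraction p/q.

N_ring = 15 + 2·29 = 73
15(ω_s−ω_c) = −73(ω_r−ω_c),  ω_r=0, ω_s=1
15(1−ω_c) = −73(0−ω_c)  ⇒  88ω_c = 15  ⇒  ω_c = 15/88
sun–planet: 15·(1−15/88) = −29·(ω_p−ω_c)  ⇒  ω_p−ω_c = −(15/29)·(73/88) = -1095/2552
ω_p = 15/88 − 1095/2552 = -15/58

-15/58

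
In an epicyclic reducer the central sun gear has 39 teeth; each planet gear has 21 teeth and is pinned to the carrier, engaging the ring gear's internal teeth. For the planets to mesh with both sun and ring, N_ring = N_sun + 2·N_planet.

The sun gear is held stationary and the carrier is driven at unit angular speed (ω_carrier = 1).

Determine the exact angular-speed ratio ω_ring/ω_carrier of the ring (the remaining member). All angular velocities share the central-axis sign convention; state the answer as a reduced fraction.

40/27

N_ring = 39 + 2·21 = 81
39(ω_s−ω_c) = −81(ω_r−ω_c),  ω_s=0, ω_c=1
ω_r = 1 − (39/81)(0−1) = 40/27
ω_r/ω_c = 40/27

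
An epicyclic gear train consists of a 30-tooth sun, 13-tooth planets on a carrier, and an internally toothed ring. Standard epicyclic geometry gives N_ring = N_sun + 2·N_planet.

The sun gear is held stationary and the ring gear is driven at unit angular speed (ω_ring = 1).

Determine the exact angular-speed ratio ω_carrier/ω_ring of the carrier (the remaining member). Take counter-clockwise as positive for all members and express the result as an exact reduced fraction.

28/43

N_ring = 30 + 2·13 = 56
30(ω_s−ω_c) = −56(ω_r−ω_c),  ω_s=0, ω_r=1
30(0−ω_c) = −56(1−ω_c)  ⇒  86ω_c = 56  ⇒  ω_c = 28/43
ω_c/ω_r = 28/43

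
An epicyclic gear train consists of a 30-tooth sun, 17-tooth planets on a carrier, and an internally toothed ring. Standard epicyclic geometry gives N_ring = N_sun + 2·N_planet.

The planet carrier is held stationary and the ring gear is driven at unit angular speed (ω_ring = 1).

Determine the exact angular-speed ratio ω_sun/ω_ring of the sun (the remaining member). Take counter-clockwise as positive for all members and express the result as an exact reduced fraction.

-32/15

N_ring = 30 + 2·17 = 64
30(ω_s−ω_c) = −64(ω_r−ω_c),  ω_c=0, ω_r=1
ω_s = 0 − (64/30)(1−0) = -32/15
ω_s/ω_r = -32/15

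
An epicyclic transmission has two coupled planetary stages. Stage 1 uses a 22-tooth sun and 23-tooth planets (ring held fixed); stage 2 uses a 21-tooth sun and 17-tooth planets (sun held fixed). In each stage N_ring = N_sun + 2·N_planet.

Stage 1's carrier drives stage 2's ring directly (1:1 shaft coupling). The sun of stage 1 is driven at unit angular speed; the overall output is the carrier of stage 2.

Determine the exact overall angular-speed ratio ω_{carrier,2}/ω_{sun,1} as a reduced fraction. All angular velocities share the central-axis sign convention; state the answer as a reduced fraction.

121/684

Stage 1: N_ring = 22 + 2·23 = 68
Stage 1: 22(ω_s−ω_c) = −68(ω_r−ω_c),  ω_r=0, ω_s=1
Stage 1: 22(1−ω_c) = −68(0−ω_c)  ⇒  90ω_c = 22  ⇒  ω_c = 11/45
  ⇒ ω_c¹/ω_s¹ = 11/45
Stage 2: N_ring = 21 + 2·17 = 55
Stage 2: 21(ω_s−ω_c) = −55(ω_r−ω_c),  ω_s=0, ω_r=1
Stage 2: 21(0−ω_c) = −55(1−ω_c)  ⇒  76ω_c = 55  ⇒  ω_c = 55/76
  ⇒ ω_c²/ω_r² = 55/76
Coupling ω_r² = ω_c¹ ⇒ overall = 11/45 × 55/76 = 121/684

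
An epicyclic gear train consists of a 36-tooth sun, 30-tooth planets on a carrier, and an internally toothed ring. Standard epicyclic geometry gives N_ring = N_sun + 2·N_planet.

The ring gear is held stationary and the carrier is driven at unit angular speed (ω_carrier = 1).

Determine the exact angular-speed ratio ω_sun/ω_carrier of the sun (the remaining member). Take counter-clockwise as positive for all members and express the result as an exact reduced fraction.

11/3

N_ring = 36 + 2·30 = 96
36(ω_s−ω_c) = −96(ω_r−ω_c),  ω_r=0, ω_c=1
ω_s = 1 − (96/36)(0−1) = 11/3
ω_s/ω_c = 11/3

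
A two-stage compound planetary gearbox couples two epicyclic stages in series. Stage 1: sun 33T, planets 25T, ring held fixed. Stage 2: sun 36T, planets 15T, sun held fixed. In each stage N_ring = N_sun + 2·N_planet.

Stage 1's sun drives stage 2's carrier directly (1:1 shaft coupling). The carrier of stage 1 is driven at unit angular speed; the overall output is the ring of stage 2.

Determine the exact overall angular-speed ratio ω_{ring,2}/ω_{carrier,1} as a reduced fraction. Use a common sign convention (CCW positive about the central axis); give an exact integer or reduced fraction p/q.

1972/363

Stage 1: N_ring = 33 + 2·25 = 83
Stage 1: 33(ω_s−ω_c) = −83(ω_r−ω_c),  ω_r=0, ω_c=1
Stage 1: ω_s = 1 − (83/33)(0−1) = 116/33
  ⇒ ω_s¹/ω_c¹ = 116/33
Stage 2: N_ring = 36 + 2·15 = 66
Stage 2: 36(ω_s−ω_c) = −66(ω_r−ω_c),  ω_s=0, ω_c=1
Stage 2: ω_r = 1 − (36/66)(0−1) = 17/11
  ⇒ ω_r²/ω_c² = 17/11
Coupling ω_c² = ω_s¹ ⇒ overall = 116/33 × 17/11 = 1972/363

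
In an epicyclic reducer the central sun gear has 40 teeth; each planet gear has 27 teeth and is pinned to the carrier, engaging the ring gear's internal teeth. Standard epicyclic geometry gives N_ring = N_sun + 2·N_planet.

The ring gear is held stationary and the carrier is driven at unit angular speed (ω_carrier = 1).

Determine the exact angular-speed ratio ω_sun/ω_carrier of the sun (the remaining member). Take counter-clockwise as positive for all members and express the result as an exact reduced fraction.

N_ring = 40 + 2·27 = 94
40(ω_s−ω_c) = −94(ω_r−ω_c),  ω_r=0, ω_c=1
ω_s = 1 − (94/40)(0−1) = 67/20
ω_s/ω_c = 67/20

67/20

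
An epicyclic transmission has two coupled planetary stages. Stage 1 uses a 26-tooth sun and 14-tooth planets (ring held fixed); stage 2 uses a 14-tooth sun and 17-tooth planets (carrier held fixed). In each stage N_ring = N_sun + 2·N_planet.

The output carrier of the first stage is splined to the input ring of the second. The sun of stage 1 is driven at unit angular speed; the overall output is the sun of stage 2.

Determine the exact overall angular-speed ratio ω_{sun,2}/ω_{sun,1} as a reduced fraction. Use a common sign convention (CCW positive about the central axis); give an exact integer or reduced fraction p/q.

Stage 1: N_ring = 26 + 2·14 = 54
Stage 1: 26(ω_s−ω_c) = −54(ω_r−ω_c),  ω_r=0, ω_s=1
Stage 1: 26(1−ω_c) = −54(0−ω_c)  ⇒  80ω_c = 26  ⇒  ω_c = 13/40
  ⇒ ω_c¹/ω_s¹ = 13/40
Stage 2: N_ring = 14 + 2·17 = 48
Stage 2: 14(ω_s−ω_c) = −48(ω_r−ω_c),  ω_c=0, ω_r=1
Stage 2: ω_s = 0 − (48/14)(1−0) = -24/7
  ⇒ ω_s²/ω_r² = -24/7
Coupling ω_r² = ω_c¹ ⇒ overall = 13/40 × -24/7 = -39/35

-39/35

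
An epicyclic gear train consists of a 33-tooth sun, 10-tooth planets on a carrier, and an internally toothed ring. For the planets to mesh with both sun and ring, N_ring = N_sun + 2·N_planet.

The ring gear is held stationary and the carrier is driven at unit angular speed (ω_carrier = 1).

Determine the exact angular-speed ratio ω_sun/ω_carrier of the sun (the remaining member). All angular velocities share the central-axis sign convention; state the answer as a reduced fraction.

N_ring = 33 + 2·10 = 53
33(ω_s−ω_c) = −53(ω_r−ω_c),  ω_r=0, ω_c=1
ω_s = 1 − (53/33)(0−1) = 86/33
ω_s/ω_c = 86/33

86/33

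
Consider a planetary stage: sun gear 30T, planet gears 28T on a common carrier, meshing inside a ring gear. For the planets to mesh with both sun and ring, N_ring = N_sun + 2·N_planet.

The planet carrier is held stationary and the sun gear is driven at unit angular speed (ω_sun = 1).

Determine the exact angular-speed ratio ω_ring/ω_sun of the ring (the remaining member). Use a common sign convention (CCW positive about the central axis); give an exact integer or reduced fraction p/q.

-15/43

N_ring = 30 + 2·28 = 86
30(ω_s−ω_c) = −86(ω_r−ω_c),  ω_c=0, ω_s=1
ω_r = 0 − (30/86)(1−0) = -15/43
ω_r/ω_s = -15/43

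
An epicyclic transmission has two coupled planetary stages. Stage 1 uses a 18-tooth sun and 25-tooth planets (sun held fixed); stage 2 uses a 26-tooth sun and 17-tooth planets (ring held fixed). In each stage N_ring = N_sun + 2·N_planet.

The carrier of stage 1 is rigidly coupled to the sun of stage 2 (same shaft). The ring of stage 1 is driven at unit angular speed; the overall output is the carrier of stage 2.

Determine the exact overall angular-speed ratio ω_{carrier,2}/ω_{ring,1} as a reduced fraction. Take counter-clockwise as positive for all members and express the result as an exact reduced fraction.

Stage 1: N_ring = 18 + 2·25 = 68
Stage 1: 18(ω_s−ω_c) = −68(ω_r−ω_c),  ω_s=0, ω_r=1
Stage 1: 18(0−ω_c) = −68(1−ω_c)  ⇒  86ω_c = 68  ⇒  ω_c = 34/43
  ⇒ ω_c¹/ω_r¹ = 34/43
Stage 2: N_ring = 26 + 2·17 = 60
Stage 2: 26(ω_s−ω_c) = −60(ω_r−ω_c),  ω_r=0, ω_s=1
Stage 2: 26(1−ω_c) = −60(0−ω_c)  ⇒  86ω_c = 26  ⇒  ω_c = 13/43
  ⇒ ω_c²/ω_s² = 13/43
Coupling ω_s² = ω_c¹ ⇒ overall = 34/43 × 13/43 = 442/1849

442/1849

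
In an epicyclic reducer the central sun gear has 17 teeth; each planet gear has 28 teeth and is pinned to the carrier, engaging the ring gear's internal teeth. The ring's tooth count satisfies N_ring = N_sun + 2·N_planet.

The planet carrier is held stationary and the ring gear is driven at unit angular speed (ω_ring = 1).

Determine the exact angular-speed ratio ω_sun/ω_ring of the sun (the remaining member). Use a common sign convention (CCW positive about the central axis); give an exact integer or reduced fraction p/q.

N_ring = 17 + 2·28 = 73
17(ω_s−ω_c) = −73(ω_r−ω_c),  ω_c=0, ω_r=1
ω_s = 0 − (73/17)(1−0) = -73/17
ω_s/ω_r = -73/17

-73/17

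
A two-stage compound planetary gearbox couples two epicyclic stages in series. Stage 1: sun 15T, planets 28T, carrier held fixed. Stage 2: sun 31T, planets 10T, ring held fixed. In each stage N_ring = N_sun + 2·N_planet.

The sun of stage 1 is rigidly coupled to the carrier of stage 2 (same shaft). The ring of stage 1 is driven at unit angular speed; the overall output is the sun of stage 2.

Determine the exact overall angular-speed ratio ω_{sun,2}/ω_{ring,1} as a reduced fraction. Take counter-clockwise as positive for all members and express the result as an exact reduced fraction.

-5822/465

Stage 1: N_ring = 15 + 2·28 = 71
Stage 1: 15(ω_s−ω_c) = −71(ω_r−ω_c),  ω_c=0, ω_r=1
Stage 1: ω_s = 0 − (71/15)(1−0) = -71/15
  ⇒ ω_s¹/ω_r¹ = -71/15
Stage 2: N_ring = 31 + 2·10 = 51
Stage 2: 31(ω_s−ω_c) = −51(ω_r−ω_c),  ω_r=0, ω_c=1
Stage 2: ω_s = 1 − (51/31)(0−1) = 82/31
  ⇒ ω_s²/ω_c² = 82/31
Coupling ω_c² = ω_s¹ ⇒ overall = -71/15 × 82/31 = -5822/465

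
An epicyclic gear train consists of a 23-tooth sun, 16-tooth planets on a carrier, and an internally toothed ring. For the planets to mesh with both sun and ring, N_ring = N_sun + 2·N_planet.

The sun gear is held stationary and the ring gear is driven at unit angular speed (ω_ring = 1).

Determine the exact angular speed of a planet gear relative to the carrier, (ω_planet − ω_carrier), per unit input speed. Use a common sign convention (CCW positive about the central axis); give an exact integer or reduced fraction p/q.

N_ring = 23 + 2·16 = 55
23(ω_s−ω_c) = −55(ω_r−ω_c),  ω_s=0, ω_r=1
23(0−ω_c) = −55(1−ω_c)  ⇒  78ω_c = 55  ⇒  ω_c = 55/78
sun–planet: 23·(0−55/78) = −16·(ω_p−ω_c)  ⇒  ω_p−ω_c = −(23/16)·(-55/78) = 1265/1248

1265/1248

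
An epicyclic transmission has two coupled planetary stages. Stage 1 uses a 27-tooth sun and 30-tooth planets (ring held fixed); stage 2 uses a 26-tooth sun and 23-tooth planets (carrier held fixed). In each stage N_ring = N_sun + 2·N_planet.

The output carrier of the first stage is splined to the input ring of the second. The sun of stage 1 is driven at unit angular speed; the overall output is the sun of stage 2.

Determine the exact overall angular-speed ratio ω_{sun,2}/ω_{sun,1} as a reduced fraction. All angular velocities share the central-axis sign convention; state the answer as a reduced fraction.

-162/247

Stage 1: N_ring = 27 + 2·30 = 87
Stage 1: 27(ω_s−ω_c) = −87(ω_r−ω_c),  ω_r=0, ω_s=1
Stage 1: 27(1−ω_c) = −87(0−ω_c)  ⇒  114ω_c = 27  ⇒  ω_c = 9/38
  ⇒ ω_c¹/ω_s¹ = 9/38
Stage 2: N_ring = 26 + 2·23 = 72
Stage 2: 26(ω_s−ω_c) = −72(ω_r−ω_c),  ω_c=0, ω_r=1
Stage 2: ω_s = 0 − (72/26)(1−0) = -36/13
  ⇒ ω_s²/ω_r² = -36/13
Coupling ω_r² = ω_c¹ ⇒ overall = 9/38 × -36/13 = -162/247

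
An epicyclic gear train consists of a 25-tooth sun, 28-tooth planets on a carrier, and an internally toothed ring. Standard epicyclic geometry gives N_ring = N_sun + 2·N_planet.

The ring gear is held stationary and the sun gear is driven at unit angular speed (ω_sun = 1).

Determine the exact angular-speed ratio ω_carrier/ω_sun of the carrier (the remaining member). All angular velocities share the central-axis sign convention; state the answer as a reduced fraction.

N_ring = 25 + 2·28 = 81
25(ω_s−ω_c) = −81(ω_r−ω_c),  ω_r=0, ω_s=1
25(1−ω_c) = −81(0−ω_c)  ⇒  106ω_c = 25  ⇒  ω_c = 25/106
ω_c/ω_s = 25/106

25/106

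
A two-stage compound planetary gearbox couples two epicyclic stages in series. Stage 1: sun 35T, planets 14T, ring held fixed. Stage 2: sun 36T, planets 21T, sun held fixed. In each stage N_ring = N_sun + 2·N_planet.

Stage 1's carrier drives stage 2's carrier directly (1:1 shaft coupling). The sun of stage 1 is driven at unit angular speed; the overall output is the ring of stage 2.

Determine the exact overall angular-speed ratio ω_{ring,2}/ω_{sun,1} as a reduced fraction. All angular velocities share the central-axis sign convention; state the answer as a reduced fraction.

Stage 1: N_ring = 35 + 2·14 = 63
Stage 1: 35(ω_s−ω_c) = −63(ω_r−ω_c),  ω_r=0, ω_s=1
Stage 1: 35(1−ω_c) = −63(0−ω_c)  ⇒  98ω_c = 35  ⇒  ω_c = 5/14
  ⇒ ω_c¹/ω_s¹ = 5/14
Stage 2: N_ring = 36 + 2·21 = 78
Stage 2: 36(ω_s−ω_c) = −78(ω_r−ω_c),  ω_s=0, ω_c=1
Stage 2: ω_r = 1 − (36/78)(0−1) = 19/13
  ⇒ ω_r²/ω_c² = 19/13
Coupling ω_c² = ω_c¹ ⇒ overall = 5/14 × 19/13 = 95/182

95/182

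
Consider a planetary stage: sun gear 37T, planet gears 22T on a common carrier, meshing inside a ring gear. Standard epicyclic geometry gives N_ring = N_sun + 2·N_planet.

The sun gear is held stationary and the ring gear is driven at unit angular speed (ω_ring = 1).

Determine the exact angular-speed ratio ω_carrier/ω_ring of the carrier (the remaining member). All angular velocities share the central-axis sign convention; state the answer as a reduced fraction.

81/118

N_ring = 37 + 2·22 = 81
37(ω_s−ω_c) = −81(ω_r−ω_c),  ω_s=0, ω_r=1
37(0−ω_c) = −81(1−ω_c)  ⇒  118ω_c = 81  ⇒  ω_c = 81/118
ω_c/ω_r = 81/118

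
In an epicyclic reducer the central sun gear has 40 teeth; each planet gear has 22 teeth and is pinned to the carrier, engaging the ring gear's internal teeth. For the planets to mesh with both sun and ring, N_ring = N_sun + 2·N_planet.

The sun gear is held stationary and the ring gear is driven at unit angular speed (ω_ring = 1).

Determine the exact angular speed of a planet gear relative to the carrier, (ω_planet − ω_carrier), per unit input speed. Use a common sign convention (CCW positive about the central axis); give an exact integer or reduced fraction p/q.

420/341

N_ring = 40 + 2·22 = 84
40(ω_s−ω_c) = −84(ω_r−ω_c),  ω_s=0, ω_r=1
40(0−ω_c) = −84(1−ω_c)  ⇒  124ω_c = 84  ⇒  ω_c = 21/31
sun–planet: 40·(0−21/31) = −22·(ω_p−ω_c)  ⇒  ω_p−ω_c = −(40/22)·(-21/31) = 420/341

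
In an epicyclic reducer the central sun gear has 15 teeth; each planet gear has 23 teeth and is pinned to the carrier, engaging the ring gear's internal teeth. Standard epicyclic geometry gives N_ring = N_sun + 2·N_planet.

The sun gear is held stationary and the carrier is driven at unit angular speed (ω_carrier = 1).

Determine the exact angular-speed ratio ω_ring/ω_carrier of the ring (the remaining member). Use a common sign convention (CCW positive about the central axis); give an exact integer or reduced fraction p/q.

76/61

N_ring = 15 + 2·23 = 61
15(ω_s−ω_c) = −61(ω_r−ω_c),  ω_s=0, ω_c=1
ω_r = 1 − (15/61)(0−1) = 76/61
ω_r/ω_c = 76/61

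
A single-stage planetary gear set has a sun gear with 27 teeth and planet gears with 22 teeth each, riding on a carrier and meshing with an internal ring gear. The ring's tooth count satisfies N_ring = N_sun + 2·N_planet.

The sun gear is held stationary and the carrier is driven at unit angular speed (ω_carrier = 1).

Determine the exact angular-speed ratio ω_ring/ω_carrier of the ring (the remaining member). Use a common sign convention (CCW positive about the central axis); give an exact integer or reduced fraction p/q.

N_ring = 27 + 2·22 = 71
27(ω_s−ω_c) = −71(ω_r−ω_c),  ω_s=0, ω_c=1
ω_r = 1 − (27/71)(0−1) = 98/71
ω_r/ω_c = 98/71

98/71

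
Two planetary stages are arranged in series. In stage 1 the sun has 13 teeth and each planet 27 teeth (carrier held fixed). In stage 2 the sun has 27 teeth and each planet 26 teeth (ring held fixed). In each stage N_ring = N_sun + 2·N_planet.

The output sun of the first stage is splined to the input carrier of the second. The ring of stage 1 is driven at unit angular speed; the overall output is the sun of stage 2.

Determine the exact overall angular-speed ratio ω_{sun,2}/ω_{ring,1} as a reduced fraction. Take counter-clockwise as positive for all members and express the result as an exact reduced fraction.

Stage 1: N_ring = 13 + 2·27 = 67
Stage 1: 13(ω_s−ω_c) = −67(ω_r−ω_c),  ω_c=0, ω_r=1
Stage 1: ω_s = 0 − (67/13)(1−0) = -67/13
  ⇒ ω_s¹/ω_r¹ = -67/13
Stage 2: N_ring = 27 + 2·26 = 79
Stage 2: 27(ω_s−ω_c) = −79(ω_r−ω_c),  ω_r=0, ω_c=1
Stage 2: ω_s = 1 − (79/27)(0−1) = 106/27
  ⇒ ω_s²/ω_c² = 106/27
Coupling ω_c² = ω_s¹ ⇒ overall = -67/13 × 106/27 = -7102/351

-7102/351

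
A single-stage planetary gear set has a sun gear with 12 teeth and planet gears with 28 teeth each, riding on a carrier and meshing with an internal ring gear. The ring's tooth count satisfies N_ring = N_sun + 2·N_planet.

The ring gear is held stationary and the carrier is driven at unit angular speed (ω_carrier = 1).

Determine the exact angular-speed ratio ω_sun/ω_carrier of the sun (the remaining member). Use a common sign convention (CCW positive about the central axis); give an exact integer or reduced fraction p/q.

20/3

N_ring = 12 + 2·28 = 68
12(ω_s−ω_c) = −68(ω_r−ω_c),  ω_r=0, ω_c=1
ω_s = 1 − (68/12)(0−1) = 20/3
ω_s/ω_c = 20/3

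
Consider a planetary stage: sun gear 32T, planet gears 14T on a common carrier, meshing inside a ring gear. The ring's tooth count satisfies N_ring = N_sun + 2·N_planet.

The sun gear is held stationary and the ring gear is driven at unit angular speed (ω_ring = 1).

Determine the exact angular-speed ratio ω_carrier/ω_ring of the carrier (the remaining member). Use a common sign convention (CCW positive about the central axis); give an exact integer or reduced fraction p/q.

N_ring = 32 + 2·14 = 60
32(ω_s−ω_c) = −60(ω_r−ω_c),  ω_s=0, ω_r=1
32(0−ω_c) = −60(1−ω_c)  ⇒  92ω_c = 60  ⇒  ω_c = 15/23
ω_c/ω_r = 15/23

15/23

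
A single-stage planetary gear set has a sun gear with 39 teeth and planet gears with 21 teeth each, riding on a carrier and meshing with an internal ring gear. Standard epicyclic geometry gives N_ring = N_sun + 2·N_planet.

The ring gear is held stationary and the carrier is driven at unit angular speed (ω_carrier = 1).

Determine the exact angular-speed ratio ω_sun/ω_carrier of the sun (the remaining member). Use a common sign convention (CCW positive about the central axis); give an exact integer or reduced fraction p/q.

N_ring = 39 + 2·21 = 81
39(ω_s−ω_c) = −81(ω_r−ω_c),  ω_r=0, ω_c=1
ω_s = 1 − (81/39)(0−1) = 40/13
ω_s/ω_c = 40/13

40/13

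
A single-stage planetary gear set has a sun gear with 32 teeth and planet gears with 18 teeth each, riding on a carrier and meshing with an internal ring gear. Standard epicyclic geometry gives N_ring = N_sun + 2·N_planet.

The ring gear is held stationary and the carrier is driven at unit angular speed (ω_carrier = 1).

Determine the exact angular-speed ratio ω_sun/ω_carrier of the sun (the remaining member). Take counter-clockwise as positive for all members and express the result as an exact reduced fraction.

25/8

N_ring = 32 + 2·18 = 68
32(ω_s−ω_c) = −68(ω_r−ω_c),  ω_r=0, ω_c=1
ω_s = 1 − (68/32)(0−1) = 25/8
ω_s/ω_c = 25/8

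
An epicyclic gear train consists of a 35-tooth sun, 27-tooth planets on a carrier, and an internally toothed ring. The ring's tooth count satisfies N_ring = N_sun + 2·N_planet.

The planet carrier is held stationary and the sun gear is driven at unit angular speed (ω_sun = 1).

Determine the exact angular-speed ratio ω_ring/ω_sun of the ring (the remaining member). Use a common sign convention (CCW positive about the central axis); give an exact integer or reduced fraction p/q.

-35/89

N_ring = 35 + 2·27 = 89
35(ω_s−ω_c) = −89(ω_r−ω_c),  ω_c=0, ω_s=1
ω_r = 0 − (35/89)(1−0) = -35/89
ω_r/ω_s = -35/89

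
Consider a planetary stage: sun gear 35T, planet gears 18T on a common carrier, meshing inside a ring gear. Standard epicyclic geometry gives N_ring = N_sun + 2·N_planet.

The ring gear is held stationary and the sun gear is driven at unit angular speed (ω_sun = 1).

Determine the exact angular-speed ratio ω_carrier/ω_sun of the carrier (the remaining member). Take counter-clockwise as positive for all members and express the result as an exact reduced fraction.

35/106

N_ring = 35 + 2·18 = 71
35(ω_s−ω_c) = −71(ω_r−ω_c),  ω_r=0, ω_s=1
35(1−ω_c) = −71(0−ω_c)  ⇒  106ω_c = 35  ⇒  ω_c = 35/106
ω_c/ω_s = 35/106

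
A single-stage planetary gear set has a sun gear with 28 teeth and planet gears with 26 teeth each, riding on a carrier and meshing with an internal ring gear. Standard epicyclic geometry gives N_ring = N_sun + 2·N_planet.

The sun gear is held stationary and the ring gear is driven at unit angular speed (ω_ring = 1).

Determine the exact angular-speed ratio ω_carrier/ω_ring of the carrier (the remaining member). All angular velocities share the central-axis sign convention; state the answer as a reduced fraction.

N_ring = 28 + 2·26 = 80
28(ω_s−ω_c) = −80(ω_r−ω_c),  ω_s=0, ω_r=1
28(0−ω_c) = −80(1−ω_c)  ⇒  108ω_c = 80  ⇒  ω_c = 20/27
ω_c/ω_r = 20/27

20/27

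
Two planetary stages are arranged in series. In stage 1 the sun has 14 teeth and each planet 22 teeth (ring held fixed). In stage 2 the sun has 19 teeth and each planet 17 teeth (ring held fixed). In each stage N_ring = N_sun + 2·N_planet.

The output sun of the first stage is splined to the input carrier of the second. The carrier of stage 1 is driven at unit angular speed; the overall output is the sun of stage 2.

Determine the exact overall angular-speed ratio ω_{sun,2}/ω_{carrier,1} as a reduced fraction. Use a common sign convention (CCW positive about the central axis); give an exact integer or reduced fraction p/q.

2592/133

Stage 1: N_ring = 14 + 2·22 = 58
Stage 1: 14(ω_s−ω_c) = −58(ω_r−ω_c),  ω_r=0, ω_c=1
Stage 1: ω_s = 1 − (58/14)(0−1) = 36/7
  ⇒ ω_s¹/ω_c¹ = 36/7
Stage 2: N_ring = 19 + 2·17 = 53
Stage 2: 19(ω_s−ω_c) = −53(ω_r−ω_c),  ω_r=0, ω_c=1
Stage 2: ω_s = 1 − (53/19)(0−1) = 72/19
  ⇒ ω_s²/ω_c² = 72/19
Coupling ω_c² = ω_s¹ ⇒ overall = 36/7 × 72/19 = 2592/133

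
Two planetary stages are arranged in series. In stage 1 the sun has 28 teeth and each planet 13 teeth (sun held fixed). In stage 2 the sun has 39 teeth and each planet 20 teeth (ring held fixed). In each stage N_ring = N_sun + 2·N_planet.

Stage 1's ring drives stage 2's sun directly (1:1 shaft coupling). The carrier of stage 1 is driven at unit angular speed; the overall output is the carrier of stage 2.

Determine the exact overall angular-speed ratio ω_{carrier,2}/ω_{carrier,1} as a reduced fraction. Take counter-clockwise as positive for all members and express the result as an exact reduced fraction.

533/1062

Stage 1: N_ring = 28 + 2·13 = 54
Stage 1: 28(ω_s−ω_c) = −54(ω_r−ω_c),  ω_s=0, ω_c=1
Stage 1: ω_r = 1 − (28/54)(0−1) = 41/27
  ⇒ ω_r¹/ω_c¹ = 41/27
Stage 2: N_ring = 39 + 2·20 = 79
Stage 2: 39(ω_s−ω_c) = −79(ω_r−ω_c),  ω_r=0, ω_s=1
Stage 2: 39(1−ω_c) = −79(0−ω_c)  ⇒  118ω_c = 39  ⇒  ω_c = 39/118
  ⇒ ω_c²/ω_s² = 39/118
Coupling ω_s² = ω_r¹ ⇒ overall = 41/27 × 39/118 = 533/1062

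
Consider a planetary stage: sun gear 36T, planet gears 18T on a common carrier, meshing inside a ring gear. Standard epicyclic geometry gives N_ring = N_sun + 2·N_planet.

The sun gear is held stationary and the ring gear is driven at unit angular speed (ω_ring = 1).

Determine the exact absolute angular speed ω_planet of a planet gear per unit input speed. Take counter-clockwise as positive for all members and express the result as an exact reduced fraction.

N_ring = 36 + 2·18 = 72
36(ω_s−ω_c) = −72(ω_r−ω_c),  ω_s=0, ω_r=1
36(0−ω_c) = −72(1−ω_c)  ⇒  108ω_c = 72  ⇒  ω_c = 2/3
sun–planet: 36·(0−2/3) = −18·(ω_p−ω_c)  ⇒  ω_p−ω_c = −(36/18)·(-2/3) = 4/3
ω_p = 2/3 + 4/3 = 2

2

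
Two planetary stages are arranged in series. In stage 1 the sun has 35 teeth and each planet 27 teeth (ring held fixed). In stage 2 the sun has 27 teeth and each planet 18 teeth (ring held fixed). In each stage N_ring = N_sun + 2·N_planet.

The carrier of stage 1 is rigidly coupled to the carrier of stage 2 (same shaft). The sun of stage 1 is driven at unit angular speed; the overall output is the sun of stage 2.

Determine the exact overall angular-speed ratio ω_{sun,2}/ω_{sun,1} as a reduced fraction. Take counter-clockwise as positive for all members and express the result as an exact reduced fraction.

175/186

Stage 1: N_ring = 35 + 2·27 = 89
Stage 1: 35(ω_s−ω_c) = −89(ω_r−ω_c),  ω_r=0, ω_s=1
Stage 1: 35(1−ω_c) = −89(0−ω_c)  ⇒  124ω_c = 35  ⇒  ω_c = 35/124
  ⇒ ω_c¹/ω_s¹ = 35/124
Stage 2: N_ring = 27 + 2·18 = 63
Stage 2: 27(ω_s−ω_c) = −63(ω_r−ω_c),  ω_r=0, ω_c=1
Stage 2: ω_s = 1 − (63/27)(0−1) = 10/3
  ⇒ ω_s²/ω_c² = 10/3
Coupling ω_c² = ω_c¹ ⇒ overall = 35/124 × 10/3 = 175/186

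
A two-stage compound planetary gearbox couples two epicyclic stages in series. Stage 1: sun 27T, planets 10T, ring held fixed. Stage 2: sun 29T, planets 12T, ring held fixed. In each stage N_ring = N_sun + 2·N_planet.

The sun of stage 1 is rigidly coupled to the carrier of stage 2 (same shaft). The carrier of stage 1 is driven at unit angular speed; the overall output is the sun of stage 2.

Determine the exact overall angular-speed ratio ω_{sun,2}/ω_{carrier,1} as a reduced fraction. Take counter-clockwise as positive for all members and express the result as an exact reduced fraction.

Stage 1: N_ring = 27 + 2·10 = 47
Stage 1: 27(ω_s−ω_c) = −47(ω_r−ω_c),  ω_r=0, ω_c=1
Stage 1: ω_s = 1 − (47/27)(0−1) = 74/27
  ⇒ ω_s¹/ω_c¹ = 74/27
Stage 2: N_ring = 29 + 2·12 = 53
Stage 2: 29(ω_s−ω_c) = −53(ω_r−ω_c),  ω_r=0, ω_c=1
Stage 2: ω_s = 1 − (53/29)(0−1) = 82/29
  ⇒ ω_s²/ω_c² = 82/29
Coupling ω_c² = ω_s¹ ⇒ overall = 74/27 × 82/29 = 6068/783

6068/783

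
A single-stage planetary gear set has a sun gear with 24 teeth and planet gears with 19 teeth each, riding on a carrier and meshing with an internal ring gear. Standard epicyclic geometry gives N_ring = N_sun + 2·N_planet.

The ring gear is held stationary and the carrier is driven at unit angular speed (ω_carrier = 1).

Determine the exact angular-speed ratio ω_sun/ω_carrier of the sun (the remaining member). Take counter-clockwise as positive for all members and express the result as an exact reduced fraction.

43/12

N_ring = 24 + 2·19 = 62
24(ω_s−ω_c) = −62(ω_r−ω_c),  ω_r=0, ω_c=1
ω_s = 1 − (62/24)(0−1) = 43/12
ω_s/ω_c = 43/12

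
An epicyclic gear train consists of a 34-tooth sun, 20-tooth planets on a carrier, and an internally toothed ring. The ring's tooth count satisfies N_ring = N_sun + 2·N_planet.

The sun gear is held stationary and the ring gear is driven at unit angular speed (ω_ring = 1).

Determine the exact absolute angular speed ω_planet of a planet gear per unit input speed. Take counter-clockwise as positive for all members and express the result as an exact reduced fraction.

37/20

N_ring = 34 + 2·20 = 74
34(ω_s−ω_c) = −74(ω_r−ω_c),  ω_s=0, ω_r=1
34(0−ω_c) = −74(1−ω_c)  ⇒  108ω_c = 74  ⇒  ω_c = 37/54
sun–planet: 34·(0−37/54) = −20·(ω_p−ω_c)  ⇒  ω_p−ω_c = −(34/20)·(-37/54) = 629/540
ω_p = 37/54 + 629/540 = 37/20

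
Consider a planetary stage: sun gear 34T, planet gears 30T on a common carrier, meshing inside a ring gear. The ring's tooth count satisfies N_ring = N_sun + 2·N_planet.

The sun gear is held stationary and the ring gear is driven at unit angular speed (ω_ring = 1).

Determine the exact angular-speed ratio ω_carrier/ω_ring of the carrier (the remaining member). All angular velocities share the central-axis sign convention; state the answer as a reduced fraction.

47/64

N_ring = 34 + 2·30 = 94
34(ω_s−ω_c) = −94(ω_r−ω_c),  ω_s=0, ω_r=1
34(0−ω_c) = −94(1−ω_c)  ⇒  128ω_c = 94  ⇒  ω_c = 47/64
ω_c/ω_r = 47/64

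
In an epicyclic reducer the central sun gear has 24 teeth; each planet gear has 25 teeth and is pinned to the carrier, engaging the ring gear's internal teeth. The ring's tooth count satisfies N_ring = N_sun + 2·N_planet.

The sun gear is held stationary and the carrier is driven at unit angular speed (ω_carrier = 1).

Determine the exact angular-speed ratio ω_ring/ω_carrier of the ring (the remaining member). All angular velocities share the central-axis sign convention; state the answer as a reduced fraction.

N_ring = 24 + 2·25 = 74
24(ω_s−ω_c) = −74(ω_r−ω_c),  ω_s=0, ω_c=1
ω_r = 1 − (24/74)(0−1) = 49/37
ω_r/ω_c = 49/37

49/37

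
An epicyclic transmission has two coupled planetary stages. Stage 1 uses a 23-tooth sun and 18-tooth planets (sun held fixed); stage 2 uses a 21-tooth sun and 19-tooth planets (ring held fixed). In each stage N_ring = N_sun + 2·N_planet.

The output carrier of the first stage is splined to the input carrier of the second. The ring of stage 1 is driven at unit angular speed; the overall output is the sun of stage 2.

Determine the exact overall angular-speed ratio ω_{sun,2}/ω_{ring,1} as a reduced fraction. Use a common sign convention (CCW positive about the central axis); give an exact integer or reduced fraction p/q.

2360/861

Stage 1: N_ring = 23 + 2·18 = 59
Stage 1: 23(ω_s−ω_c) = −59(ω_r−ω_c),  ω_s=0, ω_r=1
Stage 1: 23(0−ω_c) = −59(1−ω_c)  ⇒  82ω_c = 59  ⇒  ω_c = 59/82
  ⇒ ω_c¹/ω_r¹ = 59/82
Stage 2: N_ring = 21 + 2·19 = 59
Stage 2: 21(ω_s−ω_c) = −59(ω_r−ω_c),  ω_r=0, ω_c=1
Stage 2: ω_s = 1 − (59/21)(0−1) = 80/21
  ⇒ ω_s²/ω_c² = 80/21
Coupling ω_c² = ω_c¹ ⇒ overall = 59/82 × 80/21 = 2360/861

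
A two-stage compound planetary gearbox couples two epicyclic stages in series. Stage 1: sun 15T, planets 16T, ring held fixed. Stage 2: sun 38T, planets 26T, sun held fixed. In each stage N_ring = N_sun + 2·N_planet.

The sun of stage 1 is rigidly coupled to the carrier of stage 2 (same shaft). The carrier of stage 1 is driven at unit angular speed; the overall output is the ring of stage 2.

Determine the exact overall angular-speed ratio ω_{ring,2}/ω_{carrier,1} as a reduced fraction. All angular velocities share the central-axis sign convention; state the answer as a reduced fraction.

Stage 1: N_ring = 15 + 2·16 = 47
Stage 1: 15(ω_s−ω_c) = −47(ω_r−ω_c),  ω_r=0, ω_c=1
Stage 1: ω_s = 1 − (47/15)(0−1) = 62/15
  ⇒ ω_s¹/ω_c¹ = 62/15
Stage 2: N_ring = 38 + 2·26 = 90
Stage 2: 38(ω_s−ω_c) = −90(ω_r−ω_c),  ω_s=0, ω_c=1
Stage 2: ω_r = 1 − (38/90)(0−1) = 64/45
  ⇒ ω_r²/ω_c² = 64/45
Coupling ω_c² = ω_s¹ ⇒ overall = 62/15 × 64/45 = 3968/675

3968/675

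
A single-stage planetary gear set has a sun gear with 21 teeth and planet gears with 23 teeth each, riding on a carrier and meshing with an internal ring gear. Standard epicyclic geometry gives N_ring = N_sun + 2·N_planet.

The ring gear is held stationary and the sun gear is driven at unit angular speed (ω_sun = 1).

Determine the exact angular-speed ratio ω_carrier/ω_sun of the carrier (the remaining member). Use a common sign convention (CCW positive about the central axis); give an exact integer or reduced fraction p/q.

N_ring = 21 + 2·23 = 67
21(ω_s−ω_c) = −67(ω_r−ω_c),  ω_r=0, ω_s=1
21(1−ω_c) = −67(0−ω_c)  ⇒  88ω_c = 21  ⇒  ω_c = 21/88
ω_c/ω_s = 21/88

21/88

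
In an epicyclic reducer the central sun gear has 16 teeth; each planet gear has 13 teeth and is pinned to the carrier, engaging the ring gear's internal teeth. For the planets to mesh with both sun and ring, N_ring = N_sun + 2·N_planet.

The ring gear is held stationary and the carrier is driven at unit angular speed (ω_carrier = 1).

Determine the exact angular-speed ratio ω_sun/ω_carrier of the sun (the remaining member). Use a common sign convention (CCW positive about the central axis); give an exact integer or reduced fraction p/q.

29/8

N_ring = 16 + 2·13 = 42
16(ω_s−ω_c) = −42(ω_r−ω_c),  ω_r=0, ω_c=1
ω_s = 1 − (42/16)(0−1) = 29/8
ω_s/ω_c = 29/8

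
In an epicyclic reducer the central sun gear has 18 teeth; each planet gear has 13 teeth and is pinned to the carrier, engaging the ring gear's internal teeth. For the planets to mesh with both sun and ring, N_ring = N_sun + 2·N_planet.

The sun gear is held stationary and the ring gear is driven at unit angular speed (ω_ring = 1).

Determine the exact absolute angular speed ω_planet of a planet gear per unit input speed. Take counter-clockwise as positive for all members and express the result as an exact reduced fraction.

22/13

N_ring = 18 + 2·13 = 44
18(ω_s−ω_c) = −44(ω_r−ω_c),  ω_s=0, ω_r=1
18(0−ω_c) = −44(1−ω_c)  ⇒  62ω_c = 44  ⇒  ω_c = 22/31
sun–planet: 18·(0−22/31) = −13·(ω_p−ω_c)  ⇒  ω_p−ω_c = −(18/13)·(-22/31) = 396/403
ω_p = 22/31 + 396/403 = 22/13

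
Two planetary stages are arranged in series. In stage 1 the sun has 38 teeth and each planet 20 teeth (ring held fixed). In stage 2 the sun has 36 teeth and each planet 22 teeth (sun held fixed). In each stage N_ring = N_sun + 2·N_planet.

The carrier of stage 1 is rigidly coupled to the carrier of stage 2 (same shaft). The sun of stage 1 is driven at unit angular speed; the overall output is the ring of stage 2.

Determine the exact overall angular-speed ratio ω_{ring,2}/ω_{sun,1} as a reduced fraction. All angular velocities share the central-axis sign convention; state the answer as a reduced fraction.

Stage 1: N_ring = 38 + 2·20 = 78
Stage 1: 38(ω_s−ω_c) = −78(ω_r−ω_c),  ω_r=0, ω_s=1
Stage 1: 38(1−ω_c) = −78(0−ω_c)  ⇒  116ω_c = 38  ⇒  ω_c = 19/58
  ⇒ ω_c¹/ω_s¹ = 19/58
Stage 2: N_ring = 36 + 2·22 = 80
Stage 2: 36(ω_s−ω_c) = −80(ω_r−ω_c),  ω_s=0, ω_c=1
Stage 2: ω_r = 1 − (36/80)(0−1) = 29/20
  ⇒ ω_r²/ω_c² = 29/20
Coupling ω_c² = ω_c¹ ⇒ overall = 19/58 × 29/20 = 19/40

19/40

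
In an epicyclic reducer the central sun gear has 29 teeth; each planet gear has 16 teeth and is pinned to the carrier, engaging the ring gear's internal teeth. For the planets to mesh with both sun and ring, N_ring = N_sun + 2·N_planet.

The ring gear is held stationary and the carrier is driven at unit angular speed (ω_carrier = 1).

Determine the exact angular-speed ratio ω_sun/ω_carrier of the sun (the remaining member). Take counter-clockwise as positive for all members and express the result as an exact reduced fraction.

90/29

N_ring = 29 + 2·16 = 61
29(ω_s−ω_c) = −61(ω_r−ω_c),  ω_r=0, ω_c=1
ω_s = 1 − (61/29)(0−1) = 90/29
ω_s/ω_c = 90/29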